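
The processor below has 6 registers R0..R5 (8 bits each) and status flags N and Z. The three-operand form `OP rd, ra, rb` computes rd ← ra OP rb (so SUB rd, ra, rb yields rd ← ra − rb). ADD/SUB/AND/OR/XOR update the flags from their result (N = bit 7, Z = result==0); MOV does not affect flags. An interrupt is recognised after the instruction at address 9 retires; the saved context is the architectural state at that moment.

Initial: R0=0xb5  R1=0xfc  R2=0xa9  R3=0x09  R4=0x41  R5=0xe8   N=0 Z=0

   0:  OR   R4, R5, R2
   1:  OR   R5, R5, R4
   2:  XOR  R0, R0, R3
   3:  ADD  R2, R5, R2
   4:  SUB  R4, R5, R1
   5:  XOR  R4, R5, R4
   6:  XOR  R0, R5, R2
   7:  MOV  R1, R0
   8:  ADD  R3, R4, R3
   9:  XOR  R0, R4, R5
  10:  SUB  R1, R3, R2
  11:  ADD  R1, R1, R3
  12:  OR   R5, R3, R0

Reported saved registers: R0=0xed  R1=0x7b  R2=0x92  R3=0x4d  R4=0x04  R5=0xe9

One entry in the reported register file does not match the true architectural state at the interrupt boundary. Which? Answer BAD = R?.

after  0: R0=0xb5 R1=0xfc R2=0xa9 R3=0x09 R4=0xe9 R5=0xe8  N=1 Z=0
after  1: R0=0xb5 R1=0xfc R2=0xa9 R3=0x09 R4=0xe9 R5=0xe9  N=1 Z=0
after  2: R0=0xbc R1=0xfc R2=0xa9 R3=0x09 R4=0xe9 R5=0xe9  N=1 Z=0
after  3: R0=0xbc R1=0xfc R2=0x92 R3=0x09 R4=0xe9 R5=0xe9  N=1 Z=0
after  4: R0=0xbc R1=0xfc R2=0x92 R3=0x09 R4=0xed R5=0xe9  N=1 Z=0
after  5: R0=0xbc R1=0xfc R2=0x92 R3=0x09 R4=0x04 R5=0xe9  N=0 Z=0
after  6: R0=0x7b R1=0xfc R2=0x92 R3=0x09 R4=0x04 R5=0xe9  N=0 Z=0
after  7: R0=0x7b R1=0x7b R2=0x92 R3=0x09 R4=0x04 R5=0xe9  N=0 Z=0
after  8: R0=0x7b R1=0x7b R2=0x92 R3=0x0d R4=0x04 R5=0xe9  N=0 Z=0
after  9: R0=0xed R1=0x7b R2=0x92 R3=0x0d R4=0x04 R5=0xe9  N=1 Z=0
-- IRQ taken; context saved, return-PC = 10 --
mismatch: R3: reported 0x4d vs actual 0x0d

BAD = R3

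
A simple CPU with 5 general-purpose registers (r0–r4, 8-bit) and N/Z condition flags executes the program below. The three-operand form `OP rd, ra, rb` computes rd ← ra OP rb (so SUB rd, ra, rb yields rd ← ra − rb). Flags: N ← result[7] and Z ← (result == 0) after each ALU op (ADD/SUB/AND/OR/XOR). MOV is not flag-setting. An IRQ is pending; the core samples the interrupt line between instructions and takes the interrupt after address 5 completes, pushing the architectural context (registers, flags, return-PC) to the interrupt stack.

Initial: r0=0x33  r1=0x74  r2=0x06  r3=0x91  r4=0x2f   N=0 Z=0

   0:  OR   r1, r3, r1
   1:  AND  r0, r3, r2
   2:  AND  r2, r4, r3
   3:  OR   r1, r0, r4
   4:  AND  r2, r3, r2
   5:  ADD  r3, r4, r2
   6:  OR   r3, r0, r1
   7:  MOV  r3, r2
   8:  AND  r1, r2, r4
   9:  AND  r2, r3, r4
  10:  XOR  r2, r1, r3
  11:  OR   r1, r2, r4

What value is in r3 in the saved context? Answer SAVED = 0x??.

after  0: r0=0x33 r1=0xf5 r2=0x06 r3=0x91 r4=0x2f  N=1 Z=0
after  1: r0=0x00 r1=0xf5 r2=0x06 r3=0x91 r4=0x2f  N=0 Z=1
after  2: r0=0x00 r1=0xf5 r2=0x01 r3=0x91 r4=0x2f  N=0 Z=0
after  3: r0=0x00 r1=0x2f r2=0x01 r3=0x91 r4=0x2f  N=0 Z=0
after  4: r0=0x00 r1=0x2f r2=0x01 r3=0x91 r4=0x2f  N=0 Z=0
after  5: r0=0x00 r1=0x2f r2=0x01 r3=0x30 r4=0x2f  N=0 Z=0
-- IRQ taken; context saved, return-PC = 6 --

SAVED = 0x30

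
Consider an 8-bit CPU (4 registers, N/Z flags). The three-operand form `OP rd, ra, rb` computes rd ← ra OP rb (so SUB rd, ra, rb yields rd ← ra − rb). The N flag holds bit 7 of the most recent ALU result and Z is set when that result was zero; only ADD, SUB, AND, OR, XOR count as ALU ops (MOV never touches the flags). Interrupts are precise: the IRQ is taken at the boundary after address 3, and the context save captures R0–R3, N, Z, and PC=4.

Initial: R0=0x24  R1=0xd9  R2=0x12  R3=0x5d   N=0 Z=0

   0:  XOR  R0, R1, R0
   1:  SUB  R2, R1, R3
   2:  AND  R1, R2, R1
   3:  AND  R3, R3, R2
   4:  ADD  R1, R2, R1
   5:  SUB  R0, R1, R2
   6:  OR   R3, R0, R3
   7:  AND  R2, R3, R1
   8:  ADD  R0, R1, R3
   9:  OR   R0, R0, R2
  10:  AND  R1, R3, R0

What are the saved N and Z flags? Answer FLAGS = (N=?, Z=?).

FLAGS = (N=0, Z=0)

after  0: R0=0xfd R1=0xd9 R2=0x12 R3=0x5d  N=1 Z=0
after  1: R0=0xfd R1=0xd9 R2=0x7c R3=0x5d  N=0 Z=0
after  2: R0=0xfd R1=0x58 R2=0x7c R3=0x5d  N=0 Z=0
after  3: R0=0xfd R1=0x58 R2=0x7c R3=0x5c  N=0 Z=0
-- IRQ taken; context saved, return-PC = 4 --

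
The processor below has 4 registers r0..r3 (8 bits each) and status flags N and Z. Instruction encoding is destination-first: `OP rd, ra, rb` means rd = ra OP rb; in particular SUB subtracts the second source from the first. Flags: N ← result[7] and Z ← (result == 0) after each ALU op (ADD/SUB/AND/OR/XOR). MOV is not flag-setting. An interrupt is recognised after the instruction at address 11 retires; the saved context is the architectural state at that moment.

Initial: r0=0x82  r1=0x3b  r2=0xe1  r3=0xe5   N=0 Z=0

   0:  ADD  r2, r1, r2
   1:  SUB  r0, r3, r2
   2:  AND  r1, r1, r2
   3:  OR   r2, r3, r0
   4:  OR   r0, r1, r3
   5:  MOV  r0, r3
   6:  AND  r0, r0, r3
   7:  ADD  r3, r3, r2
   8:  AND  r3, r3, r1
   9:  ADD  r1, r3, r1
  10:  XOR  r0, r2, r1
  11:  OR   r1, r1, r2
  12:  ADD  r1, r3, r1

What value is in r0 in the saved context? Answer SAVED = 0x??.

SAVED = 0xc5

after  0: r0=0x82 r1=0x3b r2=0x1c r3=0xe5  N=0 Z=0
after  1: r0=0xc9 r1=0x3b r2=0x1c r3=0xe5  N=1 Z=0
after  2: r0=0xc9 r1=0x18 r2=0x1c r3=0xe5  N=0 Z=0
after  3: r0=0xc9 r1=0x18 r2=0xed r3=0xe5  N=1 Z=0
after  4: r0=0xfd r1=0x18 r2=0xed r3=0xe5  N=1 Z=0
after  5: r0=0xe5 r1=0x18 r2=0xed r3=0xe5  N=1 Z=0
after  6: r0=0xe5 r1=0x18 r2=0xed r3=0xe5  N=1 Z=0
after  7: r0=0xe5 r1=0x18 r2=0xed r3=0xd2  N=1 Z=0
after  8: r0=0xe5 r1=0x18 r2=0xed r3=0x10  N=0 Z=0
after  9: r0=0xe5 r1=0x28 r2=0xed r3=0x10  N=0 Z=0
after 10: r0=0xc5 r1=0x28 r2=0xed r3=0x10  N=1 Z=0
after 11: r0=0xc5 r1=0xed r2=0xed r3=0x10  N=1 Z=0
-- IRQ taken; context saved, return-PC = 12 --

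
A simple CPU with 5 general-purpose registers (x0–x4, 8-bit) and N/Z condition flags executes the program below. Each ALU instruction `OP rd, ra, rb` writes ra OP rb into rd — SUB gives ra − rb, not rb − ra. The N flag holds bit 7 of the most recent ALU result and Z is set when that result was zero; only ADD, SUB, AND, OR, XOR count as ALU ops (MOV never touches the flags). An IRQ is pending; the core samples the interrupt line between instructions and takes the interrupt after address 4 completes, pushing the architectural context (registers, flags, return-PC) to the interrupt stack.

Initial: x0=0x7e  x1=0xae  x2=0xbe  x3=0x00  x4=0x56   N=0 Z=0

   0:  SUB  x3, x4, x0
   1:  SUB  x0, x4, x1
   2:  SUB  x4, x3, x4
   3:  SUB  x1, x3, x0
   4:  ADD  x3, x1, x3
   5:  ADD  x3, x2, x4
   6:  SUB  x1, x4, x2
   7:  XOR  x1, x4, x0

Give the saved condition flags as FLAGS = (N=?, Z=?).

FLAGS = (N=0, Z=0)

after  0: x0=0x7e x1=0xae x2=0xbe x3=0xd8 x4=0x56  N=1 Z=0
after  1: x0=0xa8 x1=0xae x2=0xbe x3=0xd8 x4=0x56  N=1 Z=0
after  2: x0=0xa8 x1=0xae x2=0xbe x3=0xd8 x4=0x82  N=1 Z=0
after  3: x0=0xa8 x1=0x30 x2=0xbe x3=0xd8 x4=0x82  N=0 Z=0
after  4: x0=0xa8 x1=0x30 x2=0xbe x3=0x08 x4=0x82  N=0 Z=0
-- IRQ taken; context saved, return-PC = 5 --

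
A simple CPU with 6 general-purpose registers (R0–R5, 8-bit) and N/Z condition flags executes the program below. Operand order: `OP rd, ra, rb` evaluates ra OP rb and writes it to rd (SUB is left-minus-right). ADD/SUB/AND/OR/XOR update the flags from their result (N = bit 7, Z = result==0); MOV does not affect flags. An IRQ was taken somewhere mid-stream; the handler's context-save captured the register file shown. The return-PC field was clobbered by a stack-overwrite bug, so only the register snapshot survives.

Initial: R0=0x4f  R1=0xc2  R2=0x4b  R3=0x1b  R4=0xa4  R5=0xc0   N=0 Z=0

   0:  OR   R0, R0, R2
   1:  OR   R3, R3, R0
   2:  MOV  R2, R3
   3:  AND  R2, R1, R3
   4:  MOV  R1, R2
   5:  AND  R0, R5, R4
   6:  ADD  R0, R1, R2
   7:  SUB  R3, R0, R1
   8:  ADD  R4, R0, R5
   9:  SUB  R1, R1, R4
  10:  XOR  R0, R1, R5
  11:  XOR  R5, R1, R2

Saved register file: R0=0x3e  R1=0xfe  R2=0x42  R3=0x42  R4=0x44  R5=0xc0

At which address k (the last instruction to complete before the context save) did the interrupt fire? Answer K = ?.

after  0: R0=0x4f R1=0xc2 R2=0x4b R3=0x1b R4=0xa4 R5=0xc0  N=0 Z=0
after  1: R0=0x4f R1=0xc2 R2=0x4b R3=0x5f R4=0xa4 R5=0xc0  N=0 Z=0
after  2: R0=0x4f R1=0xc2 R2=0x5f R3=0x5f R4=0xa4 R5=0xc0  N=0 Z=0
after  3: R0=0x4f R1=0xc2 R2=0x42 R3=0x5f R4=0xa4 R5=0xc0  N=0 Z=0
after  4: R0=0x4f R1=0x42 R2=0x42 R3=0x5f R4=0xa4 R5=0xc0  N=0 Z=0
after  5: R0=0x80 R1=0x42 R2=0x42 R3=0x5f R4=0xa4 R5=0xc0  N=1 Z=0
after  6: R0=0x84 R1=0x42 R2=0x42 R3=0x5f R4=0xa4 R5=0xc0  N=1 Z=0
after  7: R0=0x84 R1=0x42 R2=0x42 R3=0x42 R4=0xa4 R5=0xc0  N=0 Z=0
after  8: R0=0x84 R1=0x42 R2=0x42 R3=0x42 R4=0x44 R5=0xc0  N=0 Z=0
after  9: R0=0x84 R1=0xfe R2=0x42 R3=0x42 R4=0x44 R5=0xc0  N=1 Z=0
after 10: R0=0x3e R1=0xfe R2=0x42 R3=0x42 R4=0x44 R5=0xc0  N=0 Z=0
-- IRQ taken; context saved, return-PC = 11 --

K = 10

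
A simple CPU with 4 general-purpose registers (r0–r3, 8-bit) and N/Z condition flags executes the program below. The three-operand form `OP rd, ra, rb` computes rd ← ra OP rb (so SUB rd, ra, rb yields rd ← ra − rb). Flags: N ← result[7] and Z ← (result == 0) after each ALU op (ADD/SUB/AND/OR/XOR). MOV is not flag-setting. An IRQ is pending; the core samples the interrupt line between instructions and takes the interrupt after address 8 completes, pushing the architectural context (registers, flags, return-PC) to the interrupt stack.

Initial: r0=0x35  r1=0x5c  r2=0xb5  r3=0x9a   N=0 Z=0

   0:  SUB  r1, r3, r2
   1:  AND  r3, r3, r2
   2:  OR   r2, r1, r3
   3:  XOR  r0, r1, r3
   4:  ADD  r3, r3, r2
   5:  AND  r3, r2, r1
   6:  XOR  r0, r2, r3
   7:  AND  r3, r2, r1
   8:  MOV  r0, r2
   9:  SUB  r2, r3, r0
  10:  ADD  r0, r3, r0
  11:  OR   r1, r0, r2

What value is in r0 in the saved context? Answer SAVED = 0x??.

SAVED = 0xf5

after  0: r0=0x35 r1=0xe5 r2=0xb5 r3=0x9a  N=1 Z=0
after  1: r0=0x35 r1=0xe5 r2=0xb5 r3=0x90  N=1 Z=0
after  2: r0=0x35 r1=0xe5 r2=0xf5 r3=0x90  N=1 Z=0
after  3: r0=0x75 r1=0xe5 r2=0xf5 r3=0x90  N=0 Z=0
after  4: r0=0x75 r1=0xe5 r2=0xf5 r3=0x85  N=1 Z=0
after  5: r0=0x75 r1=0xe5 r2=0xf5 r3=0xe5  N=1 Z=0
after  6: r0=0x10 r1=0xe5 r2=0xf5 r3=0xe5  N=0 Z=0
after  7: r0=0x10 r1=0xe5 r2=0xf5 r3=0xe5  N=1 Z=0
after  8: r0=0xf5 r1=0xe5 r2=0xf5 r3=0xe5  N=1 Z=0
-- IRQ taken; context saved, return-PC = 9 --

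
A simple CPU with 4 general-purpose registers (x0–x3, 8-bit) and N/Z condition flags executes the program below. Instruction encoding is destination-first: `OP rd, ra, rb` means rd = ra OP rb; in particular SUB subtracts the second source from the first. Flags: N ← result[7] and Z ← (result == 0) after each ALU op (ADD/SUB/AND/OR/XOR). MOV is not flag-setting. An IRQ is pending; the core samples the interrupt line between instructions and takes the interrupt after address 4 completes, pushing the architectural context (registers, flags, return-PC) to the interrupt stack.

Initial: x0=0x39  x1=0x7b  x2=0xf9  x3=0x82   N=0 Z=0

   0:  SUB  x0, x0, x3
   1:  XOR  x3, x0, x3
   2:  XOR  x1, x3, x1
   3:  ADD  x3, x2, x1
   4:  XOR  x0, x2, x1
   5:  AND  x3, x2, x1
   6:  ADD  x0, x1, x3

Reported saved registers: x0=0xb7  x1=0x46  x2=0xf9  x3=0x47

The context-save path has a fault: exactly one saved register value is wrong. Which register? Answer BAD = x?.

BAD = x1

after  0: x0=0xb7 x1=0x7b x2=0xf9 x3=0x82  N=1 Z=0
after  1: x0=0xb7 x1=0x7b x2=0xf9 x3=0x35  N=0 Z=0
after  2: x0=0xb7 x1=0x4e x2=0xf9 x3=0x35  N=0 Z=0
after  3: x0=0xb7 x1=0x4e x2=0xf9 x3=0x47  N=0 Z=0
after  4: x0=0xb7 x1=0x4e x2=0xf9 x3=0x47  N=1 Z=0
-- IRQ taken; context saved, return-PC = 5 --
mismatch: x1: reported 0x46 vs actual 0x4e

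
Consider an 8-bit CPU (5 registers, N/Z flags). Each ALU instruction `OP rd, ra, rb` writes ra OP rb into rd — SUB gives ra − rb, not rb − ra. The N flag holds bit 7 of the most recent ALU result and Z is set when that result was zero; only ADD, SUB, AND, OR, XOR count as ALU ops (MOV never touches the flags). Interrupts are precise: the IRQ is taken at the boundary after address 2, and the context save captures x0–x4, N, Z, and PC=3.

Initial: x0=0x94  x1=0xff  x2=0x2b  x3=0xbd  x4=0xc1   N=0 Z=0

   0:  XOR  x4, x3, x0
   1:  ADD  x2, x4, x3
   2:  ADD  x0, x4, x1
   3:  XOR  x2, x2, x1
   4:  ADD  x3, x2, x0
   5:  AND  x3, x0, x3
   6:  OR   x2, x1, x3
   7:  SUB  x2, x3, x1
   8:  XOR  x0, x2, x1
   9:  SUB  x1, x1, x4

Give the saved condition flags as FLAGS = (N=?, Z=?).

after  0: x0=0x94 x1=0xff x2=0x2b x3=0xbd x4=0x29  N=0 Z=0
after  1: x0=0x94 x1=0xff x2=0xe6 x3=0xbd x4=0x29  N=1 Z=0
after  2: x0=0x28 x1=0xff x2=0xe6 x3=0xbd x4=0x29  N=0 Z=0
-- IRQ taken; context saved, return-PC = 3 --

FLAGS = (N=0, Z=0)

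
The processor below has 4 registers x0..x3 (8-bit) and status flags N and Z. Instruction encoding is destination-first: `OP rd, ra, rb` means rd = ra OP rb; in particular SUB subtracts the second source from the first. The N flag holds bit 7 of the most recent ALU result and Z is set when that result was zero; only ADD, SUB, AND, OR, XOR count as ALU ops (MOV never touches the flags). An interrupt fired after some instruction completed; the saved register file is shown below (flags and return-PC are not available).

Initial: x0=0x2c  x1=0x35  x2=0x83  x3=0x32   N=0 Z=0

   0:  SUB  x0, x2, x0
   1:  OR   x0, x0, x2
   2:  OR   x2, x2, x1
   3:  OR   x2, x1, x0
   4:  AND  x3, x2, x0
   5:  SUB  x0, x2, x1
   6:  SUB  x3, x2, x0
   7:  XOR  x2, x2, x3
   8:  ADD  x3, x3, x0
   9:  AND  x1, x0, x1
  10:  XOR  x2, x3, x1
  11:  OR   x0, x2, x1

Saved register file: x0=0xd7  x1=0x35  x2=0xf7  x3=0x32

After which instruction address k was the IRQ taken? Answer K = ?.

after  0: x0=0x57 x1=0x35 x2=0x83 x3=0x32  N=0 Z=0
after  1: x0=0xd7 x1=0x35 x2=0x83 x3=0x32  N=1 Z=0
after  2: x0=0xd7 x1=0x35 x2=0xb7 x3=0x32  N=1 Z=0
after  3: x0=0xd7 x1=0x35 x2=0xf7 x3=0x32  N=1 Z=0
-- IRQ taken; context saved, return-PC = 4 --

K = 3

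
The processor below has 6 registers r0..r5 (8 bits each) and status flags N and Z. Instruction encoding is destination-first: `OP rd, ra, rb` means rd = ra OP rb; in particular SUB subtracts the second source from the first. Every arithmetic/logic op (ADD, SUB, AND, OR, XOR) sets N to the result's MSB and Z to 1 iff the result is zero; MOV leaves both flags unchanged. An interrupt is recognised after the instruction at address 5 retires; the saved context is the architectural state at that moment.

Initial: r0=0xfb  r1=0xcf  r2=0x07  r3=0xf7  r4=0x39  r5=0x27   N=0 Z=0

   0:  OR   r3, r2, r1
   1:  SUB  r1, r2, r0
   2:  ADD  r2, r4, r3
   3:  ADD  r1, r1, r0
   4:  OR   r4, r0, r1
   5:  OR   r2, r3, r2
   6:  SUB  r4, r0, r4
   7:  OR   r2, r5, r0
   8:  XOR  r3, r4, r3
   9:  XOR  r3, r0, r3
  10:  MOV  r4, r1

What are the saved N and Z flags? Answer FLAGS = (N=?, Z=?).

after  0: r0=0xfb r1=0xcf r2=0x07 r3=0xcf r4=0x39 r5=0x27  N=1 Z=0
after  1: r0=0xfb r1=0x0c r2=0x07 r3=0xcf r4=0x39 r5=0x27  N=0 Z=0
after  2: r0=0xfb r1=0x0c r2=0x08 r3=0xcf r4=0x39 r5=0x27  N=0 Z=0
after  3: r0=0xfb r1=0x07 r2=0x08 r3=0xcf r4=0x39 r5=0x27  N=0 Z=0
after  4: r0=0xfb r1=0x07 r2=0x08 r3=0xcf r4=0xff r5=0x27  N=1 Z=0
after  5: r0=0xfb r1=0x07 r2=0xcf r3=0xcf r4=0xff r5=0x27  N=1 Z=0
-- IRQ taken; context saved, return-PC = 6 --

FLAGS = (N=1, Z=0)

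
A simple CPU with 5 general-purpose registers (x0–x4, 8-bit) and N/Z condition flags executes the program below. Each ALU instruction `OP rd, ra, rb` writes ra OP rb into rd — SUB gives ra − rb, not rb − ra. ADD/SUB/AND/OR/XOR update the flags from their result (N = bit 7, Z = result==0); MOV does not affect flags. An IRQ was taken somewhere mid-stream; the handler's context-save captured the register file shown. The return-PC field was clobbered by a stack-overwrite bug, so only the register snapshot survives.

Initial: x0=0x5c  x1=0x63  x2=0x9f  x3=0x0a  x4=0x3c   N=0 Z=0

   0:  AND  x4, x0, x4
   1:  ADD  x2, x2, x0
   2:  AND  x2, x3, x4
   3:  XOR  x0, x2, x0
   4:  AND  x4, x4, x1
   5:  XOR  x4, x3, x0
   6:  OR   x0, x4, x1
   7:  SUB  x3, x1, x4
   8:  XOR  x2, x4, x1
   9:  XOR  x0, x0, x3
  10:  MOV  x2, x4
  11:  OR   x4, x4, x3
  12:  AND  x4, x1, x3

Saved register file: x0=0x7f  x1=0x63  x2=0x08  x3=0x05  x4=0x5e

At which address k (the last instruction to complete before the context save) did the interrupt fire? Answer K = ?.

after  0: x0=0x5c x1=0x63 x2=0x9f x3=0x0a x4=0x1c  N=0 Z=0
after  1: x0=0x5c x1=0x63 x2=0xfb x3=0x0a x4=0x1c  N=1 Z=0
after  2: x0=0x5c x1=0x63 x2=0x08 x3=0x0a x4=0x1c  N=0 Z=0
after  3: x0=0x54 x1=0x63 x2=0x08 x3=0x0a x4=0x1c  N=0 Z=0
after  4: x0=0x54 x1=0x63 x2=0x08 x3=0x0a x4=0x00  N=0 Z=1
after  5: x0=0x54 x1=0x63 x2=0x08 x3=0x0a x4=0x5e  N=0 Z=0
after  6: x0=0x7f x1=0x63 x2=0x08 x3=0x0a x4=0x5e  N=0 Z=0
after  7: x0=0x7f x1=0x63 x2=0x08 x3=0x05 x4=0x5e  N=0 Z=0
-- IRQ taken; context saved, return-PC = 8 --

K = 7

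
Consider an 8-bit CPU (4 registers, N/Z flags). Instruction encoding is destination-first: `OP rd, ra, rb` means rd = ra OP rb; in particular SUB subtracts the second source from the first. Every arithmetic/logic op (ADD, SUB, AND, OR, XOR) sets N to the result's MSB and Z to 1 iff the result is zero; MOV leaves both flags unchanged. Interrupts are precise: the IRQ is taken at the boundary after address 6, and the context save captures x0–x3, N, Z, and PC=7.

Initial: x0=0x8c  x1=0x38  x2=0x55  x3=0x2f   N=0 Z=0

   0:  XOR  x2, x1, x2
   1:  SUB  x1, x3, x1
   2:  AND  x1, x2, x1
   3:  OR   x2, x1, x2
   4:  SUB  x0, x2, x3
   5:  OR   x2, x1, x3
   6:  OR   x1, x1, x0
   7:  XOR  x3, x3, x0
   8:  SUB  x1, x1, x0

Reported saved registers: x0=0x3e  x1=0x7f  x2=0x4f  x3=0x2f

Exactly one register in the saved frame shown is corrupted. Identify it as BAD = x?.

after  0: x0=0x8c x1=0x38 x2=0x6d x3=0x2f  N=0 Z=0
after  1: x0=0x8c x1=0xf7 x2=0x6d x3=0x2f  N=1 Z=0
after  2: x0=0x8c x1=0x65 x2=0x6d x3=0x2f  N=0 Z=0
after  3: x0=0x8c x1=0x65 x2=0x6d x3=0x2f  N=0 Z=0
after  4: x0=0x3e x1=0x65 x2=0x6d x3=0x2f  N=0 Z=0
after  5: x0=0x3e x1=0x65 x2=0x6f x3=0x2f  N=0 Z=0
after  6: x0=0x3e x1=0x7f x2=0x6f x3=0x2f  N=0 Z=0
-- IRQ taken; context saved, return-PC = 7 --
mismatch: x2: reported 0x4f vs actual 0x6f

BAD = x2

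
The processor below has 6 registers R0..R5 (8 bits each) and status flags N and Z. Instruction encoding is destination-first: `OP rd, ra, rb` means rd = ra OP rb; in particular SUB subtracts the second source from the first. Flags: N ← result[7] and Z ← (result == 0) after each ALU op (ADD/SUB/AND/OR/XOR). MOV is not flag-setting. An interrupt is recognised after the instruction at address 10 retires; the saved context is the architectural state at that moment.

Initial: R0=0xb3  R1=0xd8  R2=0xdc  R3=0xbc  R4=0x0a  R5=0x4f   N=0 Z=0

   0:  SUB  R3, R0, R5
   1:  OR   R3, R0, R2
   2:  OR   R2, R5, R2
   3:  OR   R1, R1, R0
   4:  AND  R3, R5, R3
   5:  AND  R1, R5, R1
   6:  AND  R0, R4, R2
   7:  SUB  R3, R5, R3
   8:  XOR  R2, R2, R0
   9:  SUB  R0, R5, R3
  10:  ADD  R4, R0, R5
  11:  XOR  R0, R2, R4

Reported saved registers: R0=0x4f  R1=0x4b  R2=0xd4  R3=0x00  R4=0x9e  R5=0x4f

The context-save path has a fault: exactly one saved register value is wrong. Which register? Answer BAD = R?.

BAD = R2

after  0: R0=0xb3 R1=0xd8 R2=0xdc R3=0x64 R4=0x0a R5=0x4f  N=0 Z=0
after  1: R0=0xb3 R1=0xd8 R2=0xdc R3=0xff R4=0x0a R5=0x4f  N=1 Z=0
after  2: R0=0xb3 R1=0xd8 R2=0xdf R3=0xff R4=0x0a R5=0x4f  N=1 Z=0
after  3: R0=0xb3 R1=0xfb R2=0xdf R3=0xff R4=0x0a R5=0x4f  N=1 Z=0
after  4: R0=0xb3 R1=0xfb R2=0xdf R3=0x4f R4=0x0a R5=0x4f  N=0 Z=0
after  5: R0=0xb3 R1=0x4b R2=0xdf R3=0x4f R4=0x0a R5=0x4f  N=0 Z=0
after  6: R0=0x0a R1=0x4b R2=0xdf R3=0x4f R4=0x0a R5=0x4f  N=0 Z=0
after  7: R0=0x0a R1=0x4b R2=0xdf R3=0x00 R4=0x0a R5=0x4f  N=0 Z=1
after  8: R0=0x0a R1=0x4b R2=0xd5 R3=0x00 R4=0x0a R5=0x4f  N=1 Z=0
after  9: R0=0x4f R1=0x4b R2=0xd5 R3=0x00 R4=0x0a R5=0x4f  N=0 Z=0
after 10: R0=0x4f R1=0x4b R2=0xd5 R3=0x00 R4=0x9e R5=0x4f  N=1 Z=0
-- IRQ taken; context saved, return-PC = 11 --
mismatch: R2: reported 0xd4 vs actual 0xd5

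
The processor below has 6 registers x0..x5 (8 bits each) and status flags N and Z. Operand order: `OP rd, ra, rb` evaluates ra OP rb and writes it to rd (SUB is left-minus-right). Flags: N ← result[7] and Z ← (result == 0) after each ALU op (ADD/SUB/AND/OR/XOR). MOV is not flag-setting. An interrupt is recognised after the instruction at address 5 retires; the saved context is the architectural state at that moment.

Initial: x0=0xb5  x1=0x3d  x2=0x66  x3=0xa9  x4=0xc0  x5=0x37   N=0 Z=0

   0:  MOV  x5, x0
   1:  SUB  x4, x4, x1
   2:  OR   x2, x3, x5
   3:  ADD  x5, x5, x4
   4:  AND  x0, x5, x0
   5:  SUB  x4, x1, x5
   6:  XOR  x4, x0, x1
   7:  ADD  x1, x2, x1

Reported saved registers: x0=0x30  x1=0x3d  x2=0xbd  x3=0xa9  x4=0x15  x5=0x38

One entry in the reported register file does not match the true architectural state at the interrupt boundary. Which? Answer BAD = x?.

after  0: x0=0xb5 x1=0x3d x2=0x66 x3=0xa9 x4=0xc0 x5=0xb5  N=0 Z=0
after  1: x0=0xb5 x1=0x3d x2=0x66 x3=0xa9 x4=0x83 x5=0xb5  N=1 Z=0
after  2: x0=0xb5 x1=0x3d x2=0xbd x3=0xa9 x4=0x83 x5=0xb5  N=1 Z=0
after  3: x0=0xb5 x1=0x3d x2=0xbd x3=0xa9 x4=0x83 x5=0x38  N=0 Z=0
after  4: x0=0x30 x1=0x3d x2=0xbd x3=0xa9 x4=0x83 x5=0x38  N=0 Z=0
after  5: x0=0x30 x1=0x3d x2=0xbd x3=0xa9 x4=0x05 x5=0x38  N=0 Z=0
-- IRQ taken; context saved, return-PC = 6 --
mismatch: x4: reported 0x15 vs actual 0x05

BAD = x4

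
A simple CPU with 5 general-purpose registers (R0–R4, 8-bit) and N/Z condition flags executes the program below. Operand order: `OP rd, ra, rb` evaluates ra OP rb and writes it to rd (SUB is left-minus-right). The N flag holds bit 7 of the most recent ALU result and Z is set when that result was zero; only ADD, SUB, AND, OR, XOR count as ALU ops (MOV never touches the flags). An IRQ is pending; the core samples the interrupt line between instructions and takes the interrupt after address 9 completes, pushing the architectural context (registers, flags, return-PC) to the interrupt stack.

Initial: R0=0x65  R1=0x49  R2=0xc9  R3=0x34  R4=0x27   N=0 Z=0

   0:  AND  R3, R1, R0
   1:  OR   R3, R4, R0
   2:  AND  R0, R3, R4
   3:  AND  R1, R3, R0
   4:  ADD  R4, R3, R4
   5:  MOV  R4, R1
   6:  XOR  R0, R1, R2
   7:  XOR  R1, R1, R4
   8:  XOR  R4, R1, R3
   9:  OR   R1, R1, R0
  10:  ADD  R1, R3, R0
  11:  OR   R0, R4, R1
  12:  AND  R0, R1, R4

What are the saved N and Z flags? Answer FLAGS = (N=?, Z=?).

FLAGS = (N=1, Z=0)

after  0: R0=0x65 R1=0x49 R2=0xc9 R3=0x41 R4=0x27  N=0 Z=0
after  1: R0=0x65 R1=0x49 R2=0xc9 R3=0x67 R4=0x27  N=0 Z=0
after  2: R0=0x27 R1=0x49 R2=0xc9 R3=0x67 R4=0x27  N=0 Z=0
after  3: R0=0x27 R1=0x27 R2=0xc9 R3=0x67 R4=0x27  N=0 Z=0
after  4: R0=0x27 R1=0x27 R2=0xc9 R3=0x67 R4=0x8e  N=1 Z=0
after  5: R0=0x27 R1=0x27 R2=0xc9 R3=0x67 R4=0x27  N=1 Z=0
after  6: R0=0xee R1=0x27 R2=0xc9 R3=0x67 R4=0x27  N=1 Z=0
after  7: R0=0xee R1=0x00 R2=0xc9 R3=0x67 R4=0x27  N=0 Z=1
after  8: R0=0xee R1=0x00 R2=0xc9 R3=0x67 R4=0x67  N=0 Z=0
after  9: R0=0xee R1=0xee R2=0xc9 R3=0x67 R4=0x67  N=1 Z=0
-- IRQ taken; context saved, return-PC = 10 --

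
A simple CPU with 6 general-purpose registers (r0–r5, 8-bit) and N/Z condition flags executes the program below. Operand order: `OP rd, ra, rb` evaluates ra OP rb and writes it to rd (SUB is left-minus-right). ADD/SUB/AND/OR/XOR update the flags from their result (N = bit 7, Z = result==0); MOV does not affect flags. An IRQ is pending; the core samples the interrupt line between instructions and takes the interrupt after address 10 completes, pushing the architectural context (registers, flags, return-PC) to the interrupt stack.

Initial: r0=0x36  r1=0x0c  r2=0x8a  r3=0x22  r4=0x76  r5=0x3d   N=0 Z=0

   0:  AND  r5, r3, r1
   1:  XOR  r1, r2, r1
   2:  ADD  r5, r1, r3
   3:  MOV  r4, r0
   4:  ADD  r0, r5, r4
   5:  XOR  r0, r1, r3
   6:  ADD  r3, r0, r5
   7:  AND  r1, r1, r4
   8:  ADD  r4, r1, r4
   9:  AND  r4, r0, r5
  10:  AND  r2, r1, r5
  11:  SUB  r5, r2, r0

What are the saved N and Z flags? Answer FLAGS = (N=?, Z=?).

FLAGS = (N=0, Z=1)

after  0: r0=0x36 r1=0x0c r2=0x8a r3=0x22 r4=0x76 r5=0x00  N=0 Z=1
after  1: r0=0x36 r1=0x86 r2=0x8a r3=0x22 r4=0x76 r5=0x00  N=1 Z=0
after  2: r0=0x36 r1=0x86 r2=0x8a r3=0x22 r4=0x76 r5=0xa8  N=1 Z=0
after  3: r0=0x36 r1=0x86 r2=0x8a r3=0x22 r4=0x36 r5=0xa8  N=1 Z=0
after  4: r0=0xde r1=0x86 r2=0x8a r3=0x22 r4=0x36 r5=0xa8  N=1 Z=0
after  5: r0=0xa4 r1=0x86 r2=0x8a r3=0x22 r4=0x36 r5=0xa8  N=1 Z=0
after  6: r0=0xa4 r1=0x86 r2=0x8a r3=0x4c r4=0x36 r5=0xa8  N=0 Z=0
after  7: r0=0xa4 r1=0x06 r2=0x8a r3=0x4c r4=0x36 r5=0xa8  N=0 Z=0
after  8: r0=0xa4 r1=0x06 r2=0x8a r3=0x4c r4=0x3c r5=0xa8  N=0 Z=0
after  9: r0=0xa4 r1=0x06 r2=0x8a r3=0x4c r4=0xa0 r5=0xa8  N=1 Z=0
after 10: r0=0xa4 r1=0x06 r2=0x00 r3=0x4c r4=0xa0 r5=0xa8  N=0 Z=1
-- IRQ taken; context saved, return-PC = 11 --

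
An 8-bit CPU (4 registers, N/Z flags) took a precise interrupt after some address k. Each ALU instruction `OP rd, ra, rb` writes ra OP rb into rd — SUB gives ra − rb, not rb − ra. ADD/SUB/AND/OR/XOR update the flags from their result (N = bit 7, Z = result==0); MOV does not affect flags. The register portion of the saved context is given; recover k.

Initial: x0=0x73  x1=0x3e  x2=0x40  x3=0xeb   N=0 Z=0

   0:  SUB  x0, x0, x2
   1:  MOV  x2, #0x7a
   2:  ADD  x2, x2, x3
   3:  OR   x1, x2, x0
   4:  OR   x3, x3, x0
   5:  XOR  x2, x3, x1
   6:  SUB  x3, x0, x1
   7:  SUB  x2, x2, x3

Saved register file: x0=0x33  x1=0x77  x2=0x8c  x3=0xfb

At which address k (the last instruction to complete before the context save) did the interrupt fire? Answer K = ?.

K = 5

after  0: x0=0x33 x1=0x3e x2=0x40 x3=0xeb  N=0 Z=0
after  1: x0=0x33 x1=0x3e x2=0x7a x3=0xeb  N=0 Z=0
after  2: x0=0x33 x1=0x3e x2=0x65 x3=0xeb  N=0 Z=0
after  3: x0=0x33 x1=0x77 x2=0x65 x3=0xeb  N=0 Z=0
after  4: x0=0x33 x1=0x77 x2=0x65 x3=0xfb  N=1 Z=0
after  5: x0=0x33 x1=0x77 x2=0x8c x3=0xfb  N=1 Z=0
-- IRQ taken; context saved, return-PC = 6 --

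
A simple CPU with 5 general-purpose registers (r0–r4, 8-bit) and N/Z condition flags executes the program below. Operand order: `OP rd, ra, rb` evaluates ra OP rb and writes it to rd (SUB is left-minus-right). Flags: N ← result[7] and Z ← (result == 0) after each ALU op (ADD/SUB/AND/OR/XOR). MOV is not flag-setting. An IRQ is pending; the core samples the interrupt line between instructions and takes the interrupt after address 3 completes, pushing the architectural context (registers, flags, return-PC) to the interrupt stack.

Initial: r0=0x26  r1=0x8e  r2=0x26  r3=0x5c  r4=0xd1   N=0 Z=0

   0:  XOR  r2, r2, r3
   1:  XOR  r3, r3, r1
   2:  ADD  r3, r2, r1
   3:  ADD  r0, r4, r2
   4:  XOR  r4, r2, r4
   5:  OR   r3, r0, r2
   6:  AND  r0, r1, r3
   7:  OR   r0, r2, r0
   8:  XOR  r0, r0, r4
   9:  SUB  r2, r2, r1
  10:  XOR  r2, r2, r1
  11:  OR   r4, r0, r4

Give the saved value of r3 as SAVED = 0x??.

SAVED = 0x08

after  0: r0=0x26 r1=0x8e r2=0x7a r3=0x5c r4=0xd1  N=0 Z=0
after  1: r0=0x26 r1=0x8e r2=0x7a r3=0xd2 r4=0xd1  N=1 Z=0
after  2: r0=0x26 r1=0x8e r2=0x7a r3=0x08 r4=0xd1  N=0 Z=0
after  3: r0=0x4b r1=0x8e r2=0x7a r3=0x08 r4=0xd1  N=0 Z=0
-- IRQ taken; context saved, return-PC = 4 --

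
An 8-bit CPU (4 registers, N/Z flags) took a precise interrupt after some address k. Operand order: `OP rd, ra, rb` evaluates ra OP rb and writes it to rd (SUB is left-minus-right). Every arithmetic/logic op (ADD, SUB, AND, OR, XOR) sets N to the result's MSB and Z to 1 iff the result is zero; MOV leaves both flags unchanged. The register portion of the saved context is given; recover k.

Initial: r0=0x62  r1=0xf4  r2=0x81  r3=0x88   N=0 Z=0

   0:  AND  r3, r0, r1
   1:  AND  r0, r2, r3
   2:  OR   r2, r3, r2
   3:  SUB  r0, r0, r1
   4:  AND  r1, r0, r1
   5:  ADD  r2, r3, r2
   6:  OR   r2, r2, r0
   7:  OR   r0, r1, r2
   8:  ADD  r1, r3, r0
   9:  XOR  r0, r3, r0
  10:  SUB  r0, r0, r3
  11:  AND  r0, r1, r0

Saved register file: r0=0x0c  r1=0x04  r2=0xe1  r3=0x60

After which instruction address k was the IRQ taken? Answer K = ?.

after  0: r0=0x62 r1=0xf4 r2=0x81 r3=0x60  N=0 Z=0
after  1: r0=0x00 r1=0xf4 r2=0x81 r3=0x60  N=0 Z=1
after  2: r0=0x00 r1=0xf4 r2=0xe1 r3=0x60  N=1 Z=0
after  3: r0=0x0c r1=0xf4 r2=0xe1 r3=0x60  N=0 Z=0
after  4: r0=0x0c r1=0x04 r2=0xe1 r3=0x60  N=0 Z=0
-- IRQ taken; context saved, return-PC = 5 --

K = 4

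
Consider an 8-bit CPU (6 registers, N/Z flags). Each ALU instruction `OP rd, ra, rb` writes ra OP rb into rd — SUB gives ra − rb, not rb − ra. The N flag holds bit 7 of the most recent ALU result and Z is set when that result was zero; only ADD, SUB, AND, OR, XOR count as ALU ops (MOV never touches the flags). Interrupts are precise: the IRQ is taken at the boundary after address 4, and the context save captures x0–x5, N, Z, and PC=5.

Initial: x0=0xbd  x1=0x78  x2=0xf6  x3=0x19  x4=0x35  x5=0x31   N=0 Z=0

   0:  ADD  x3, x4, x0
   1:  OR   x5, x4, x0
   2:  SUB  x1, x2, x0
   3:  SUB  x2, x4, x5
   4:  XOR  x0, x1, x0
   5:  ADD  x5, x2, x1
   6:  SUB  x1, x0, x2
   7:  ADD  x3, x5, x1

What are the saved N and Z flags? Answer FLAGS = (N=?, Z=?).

FLAGS = (N=1, Z=0)

after  0: x0=0xbd x1=0x78 x2=0xf6 x3=0xf2 x4=0x35 x5=0x31  N=1 Z=0
after  1: x0=0xbd x1=0x78 x2=0xf6 x3=0xf2 x4=0x35 x5=0xbd  N=1 Z=0
after  2: x0=0xbd x1=0x39 x2=0xf6 x3=0xf2 x4=0x35 x5=0xbd  N=0 Z=0
after  3: x0=0xbd x1=0x39 x2=0x78 x3=0xf2 x4=0x35 x5=0xbd  N=0 Z=0
after  4: x0=0x84 x1=0x39 x2=0x78 x3=0xf2 x4=0x35 x5=0xbd  N=1 Z=0
-- IRQ taken; context saved, return-PC = 5 --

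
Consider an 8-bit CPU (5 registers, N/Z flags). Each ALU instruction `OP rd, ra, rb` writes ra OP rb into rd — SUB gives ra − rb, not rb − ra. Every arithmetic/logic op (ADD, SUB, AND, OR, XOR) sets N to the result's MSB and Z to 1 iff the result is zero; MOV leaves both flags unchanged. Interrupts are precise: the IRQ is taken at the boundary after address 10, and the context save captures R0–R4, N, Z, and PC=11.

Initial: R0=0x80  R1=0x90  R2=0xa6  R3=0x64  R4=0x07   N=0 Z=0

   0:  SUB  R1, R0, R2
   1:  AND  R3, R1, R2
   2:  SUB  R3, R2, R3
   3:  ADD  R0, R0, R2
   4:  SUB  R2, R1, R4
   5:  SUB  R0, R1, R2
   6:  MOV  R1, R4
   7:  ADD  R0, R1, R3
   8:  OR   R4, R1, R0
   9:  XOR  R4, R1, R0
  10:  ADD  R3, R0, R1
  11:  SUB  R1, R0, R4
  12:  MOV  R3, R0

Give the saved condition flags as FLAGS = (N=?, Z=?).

after  0: R0=0x80 R1=0xda R2=0xa6 R3=0x64 R4=0x07  N=1 Z=0
after  1: R0=0x80 R1=0xda R2=0xa6 R3=0x82 R4=0x07  N=1 Z=0
after  2: R0=0x80 R1=0xda R2=0xa6 R3=0x24 R4=0x07  N=0 Z=0
after  3: R0=0x26 R1=0xda R2=0xa6 R3=0x24 R4=0x07  N=0 Z=0
after  4: R0=0x26 R1=0xda R2=0xd3 R3=0x24 R4=0x07  N=1 Z=0
after  5: R0=0x07 R1=0xda R2=0xd3 R3=0x24 R4=0x07  N=0 Z=0
after  6: R0=0x07 R1=0x07 R2=0xd3 R3=0x24 R4=0x07  N=0 Z=0
after  7: R0=0x2b R1=0x07 R2=0xd3 R3=0x24 R4=0x07  N=0 Z=0
after  8: R0=0x2b R1=0x07 R2=0xd3 R3=0x24 R4=0x2f  N=0 Z=0
after  9: R0=0x2b R1=0x07 R2=0xd3 R3=0x24 R4=0x2c  N=0 Z=0
after 10: R0=0x2b R1=0x07 R2=0xd3 R3=0x32 R4=0x2c  N=0 Z=0
-- IRQ taken; context saved, return-PC = 11 --

FLAGS = (N=0, Z=0)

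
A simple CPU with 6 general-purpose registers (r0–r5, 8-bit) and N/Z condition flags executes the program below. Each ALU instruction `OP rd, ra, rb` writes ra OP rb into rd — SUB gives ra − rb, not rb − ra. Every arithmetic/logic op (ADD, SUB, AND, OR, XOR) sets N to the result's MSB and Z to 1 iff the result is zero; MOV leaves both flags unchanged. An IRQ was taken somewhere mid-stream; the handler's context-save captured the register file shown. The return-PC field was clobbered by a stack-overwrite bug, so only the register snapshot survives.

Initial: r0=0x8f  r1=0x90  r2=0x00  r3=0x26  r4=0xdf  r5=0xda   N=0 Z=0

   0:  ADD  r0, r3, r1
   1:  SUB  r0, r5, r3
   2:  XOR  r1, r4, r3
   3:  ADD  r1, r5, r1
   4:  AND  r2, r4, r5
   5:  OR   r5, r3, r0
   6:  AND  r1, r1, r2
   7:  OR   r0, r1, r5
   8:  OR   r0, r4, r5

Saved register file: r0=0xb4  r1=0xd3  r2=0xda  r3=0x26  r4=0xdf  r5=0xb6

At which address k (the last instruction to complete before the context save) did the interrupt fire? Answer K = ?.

K = 5

after  0: r0=0xb6 r1=0x90 r2=0x00 r3=0x26 r4=0xdf r5=0xda  N=1 Z=0
after  1: r0=0xb4 r1=0x90 r2=0x00 r3=0x26 r4=0xdf r5=0xda  N=1 Z=0
after  2: r0=0xb4 r1=0xf9 r2=0x00 r3=0x26 r4=0xdf r5=0xda  N=1 Z=0
after  3: r0=0xb4 r1=0xd3 r2=0x00 r3=0x26 r4=0xdf r5=0xda  N=1 Z=0
after  4: r0=0xb4 r1=0xd3 r2=0xda r3=0x26 r4=0xdf r5=0xda  N=1 Z=0
after  5: r0=0xb4 r1=0xd3 r2=0xda r3=0x26 r4=0xdf r5=0xb6  N=1 Z=0
-- IRQ taken; context saved, return-PC = 6 --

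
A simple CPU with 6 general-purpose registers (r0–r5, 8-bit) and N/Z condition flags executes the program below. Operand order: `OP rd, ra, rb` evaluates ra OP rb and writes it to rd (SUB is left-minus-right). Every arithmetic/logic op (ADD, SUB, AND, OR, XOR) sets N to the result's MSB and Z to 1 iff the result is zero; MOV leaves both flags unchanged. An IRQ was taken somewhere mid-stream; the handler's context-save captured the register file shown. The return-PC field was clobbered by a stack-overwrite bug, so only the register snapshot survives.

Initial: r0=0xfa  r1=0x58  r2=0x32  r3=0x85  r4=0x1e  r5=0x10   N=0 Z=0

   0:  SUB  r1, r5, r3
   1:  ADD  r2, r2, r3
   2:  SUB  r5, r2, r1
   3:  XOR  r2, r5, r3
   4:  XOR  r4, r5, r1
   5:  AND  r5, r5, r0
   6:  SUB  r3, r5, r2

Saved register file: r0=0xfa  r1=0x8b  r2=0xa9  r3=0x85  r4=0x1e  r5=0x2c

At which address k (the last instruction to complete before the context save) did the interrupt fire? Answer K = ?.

K = 3

after  0: r0=0xfa r1=0x8b r2=0x32 r3=0x85 r4=0x1e r5=0x10  N=1 Z=0
after  1: r0=0xfa r1=0x8b r2=0xb7 r3=0x85 r4=0x1e r5=0x10  N=1 Z=0
after  2: r0=0xfa r1=0x8b r2=0xb7 r3=0x85 r4=0x1e r5=0x2c  N=0 Z=0
after  3: r0=0xfa r1=0x8b r2=0xa9 r3=0x85 r4=0x1e r5=0x2c  N=1 Z=0
-- IRQ taken; context saved, return-PC = 4 --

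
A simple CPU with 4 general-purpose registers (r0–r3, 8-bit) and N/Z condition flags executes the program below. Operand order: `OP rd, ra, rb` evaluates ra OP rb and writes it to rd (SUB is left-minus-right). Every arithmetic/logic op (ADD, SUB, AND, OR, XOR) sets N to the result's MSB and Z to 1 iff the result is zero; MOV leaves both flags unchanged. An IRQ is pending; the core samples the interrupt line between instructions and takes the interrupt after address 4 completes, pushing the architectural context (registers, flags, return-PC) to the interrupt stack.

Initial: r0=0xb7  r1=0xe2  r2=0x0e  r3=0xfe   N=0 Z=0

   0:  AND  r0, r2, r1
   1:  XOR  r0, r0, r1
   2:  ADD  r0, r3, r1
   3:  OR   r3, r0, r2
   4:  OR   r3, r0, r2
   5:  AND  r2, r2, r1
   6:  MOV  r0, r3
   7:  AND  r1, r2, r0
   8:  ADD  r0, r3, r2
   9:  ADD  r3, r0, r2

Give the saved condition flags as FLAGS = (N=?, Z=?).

after  0: r0=0x02 r1=0xe2 r2=0x0e r3=0xfe  N=0 Z=0
after  1: r0=0xe0 r1=0xe2 r2=0x0e r3=0xfe  N=1 Z=0
after  2: r0=0xe0 r1=0xe2 r2=0x0e r3=0xfe  N=1 Z=0
after  3: r0=0xe0 r1=0xe2 r2=0x0e r3=0xee  N=1 Z=0
after  4: r0=0xe0 r1=0xe2 r2=0x0e r3=0xee  N=1 Z=0
-- IRQ taken; context saved, return-PC = 5 --

FLAGS = (N=1, Z=0)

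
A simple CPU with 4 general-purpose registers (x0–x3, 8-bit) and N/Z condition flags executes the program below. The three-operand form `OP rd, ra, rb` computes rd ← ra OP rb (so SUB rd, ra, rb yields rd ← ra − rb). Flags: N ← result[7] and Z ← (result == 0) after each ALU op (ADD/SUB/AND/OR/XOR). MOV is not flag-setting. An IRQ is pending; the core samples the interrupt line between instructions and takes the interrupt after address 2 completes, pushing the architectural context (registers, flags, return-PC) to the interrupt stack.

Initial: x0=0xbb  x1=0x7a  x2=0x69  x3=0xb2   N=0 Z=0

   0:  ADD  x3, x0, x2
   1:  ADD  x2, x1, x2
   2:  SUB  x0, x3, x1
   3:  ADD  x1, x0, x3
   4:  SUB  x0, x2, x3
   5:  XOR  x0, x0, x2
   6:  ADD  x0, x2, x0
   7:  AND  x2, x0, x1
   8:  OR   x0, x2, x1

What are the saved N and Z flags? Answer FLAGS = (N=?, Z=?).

after  0: x0=0xbb x1=0x7a x2=0x69 x3=0x24  N=0 Z=0
after  1: x0=0xbb x1=0x7a x2=0xe3 x3=0x24  N=1 Z=0
after  2: x0=0xaa x1=0x7a x2=0xe3 x3=0x24  N=1 Z=0
-- IRQ taken; context saved, return-PC = 3 --

FLAGS = (N=1, Z=0)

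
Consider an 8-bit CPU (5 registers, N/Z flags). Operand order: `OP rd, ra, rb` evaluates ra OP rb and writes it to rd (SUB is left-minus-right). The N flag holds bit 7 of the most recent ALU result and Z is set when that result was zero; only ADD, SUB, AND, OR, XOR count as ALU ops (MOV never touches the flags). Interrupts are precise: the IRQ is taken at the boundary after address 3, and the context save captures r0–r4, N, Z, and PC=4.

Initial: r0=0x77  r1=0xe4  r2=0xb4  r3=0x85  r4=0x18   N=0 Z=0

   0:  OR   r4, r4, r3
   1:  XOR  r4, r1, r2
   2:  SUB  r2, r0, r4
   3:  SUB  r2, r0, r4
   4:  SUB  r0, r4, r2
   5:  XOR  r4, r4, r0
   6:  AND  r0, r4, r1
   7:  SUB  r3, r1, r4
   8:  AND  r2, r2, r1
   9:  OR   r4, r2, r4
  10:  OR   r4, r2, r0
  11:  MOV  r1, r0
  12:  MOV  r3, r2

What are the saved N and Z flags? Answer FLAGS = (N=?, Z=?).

FLAGS = (N=0, Z=0)

after  0: r0=0x77 r1=0xe4 r2=0xb4 r3=0x85 r4=0x9d  N=1 Z=0
after  1: r0=0x77 r1=0xe4 r2=0xb4 r3=0x85 r4=0x50  N=0 Z=0
after  2: r0=0x77 r1=0xe4 r2=0x27 r3=0x85 r4=0x50  N=0 Z=0
after  3: r0=0x77 r1=0xe4 r2=0x27 r3=0x85 r4=0x50  N=0 Z=0
-- IRQ taken; context saved, return-PC = 4 --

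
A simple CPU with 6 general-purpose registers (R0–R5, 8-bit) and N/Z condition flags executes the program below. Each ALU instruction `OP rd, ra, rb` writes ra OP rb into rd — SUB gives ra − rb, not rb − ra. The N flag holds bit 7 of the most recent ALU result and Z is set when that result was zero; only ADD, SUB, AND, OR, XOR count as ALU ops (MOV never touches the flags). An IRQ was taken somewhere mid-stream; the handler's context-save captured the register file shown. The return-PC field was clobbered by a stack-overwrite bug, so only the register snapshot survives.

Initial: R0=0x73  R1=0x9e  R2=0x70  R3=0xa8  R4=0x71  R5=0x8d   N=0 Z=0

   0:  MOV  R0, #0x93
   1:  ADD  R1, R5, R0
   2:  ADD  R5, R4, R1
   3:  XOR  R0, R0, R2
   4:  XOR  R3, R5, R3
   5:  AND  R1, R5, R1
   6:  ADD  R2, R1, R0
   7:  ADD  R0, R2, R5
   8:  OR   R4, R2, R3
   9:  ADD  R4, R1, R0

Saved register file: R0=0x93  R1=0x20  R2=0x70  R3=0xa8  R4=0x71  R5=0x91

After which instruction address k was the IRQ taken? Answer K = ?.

after  0: R0=0x93 R1=0x9e R2=0x70 R3=0xa8 R4=0x71 R5=0x8d  N=0 Z=0
after  1: R0=0x93 R1=0x20 R2=0x70 R3=0xa8 R4=0x71 R5=0x8d  N=0 Z=0
after  2: R0=0x93 R1=0x20 R2=0x70 R3=0xa8 R4=0x71 R5=0x91  N=1 Z=0
-- IRQ taken; context saved, return-PC = 3 --

K = 2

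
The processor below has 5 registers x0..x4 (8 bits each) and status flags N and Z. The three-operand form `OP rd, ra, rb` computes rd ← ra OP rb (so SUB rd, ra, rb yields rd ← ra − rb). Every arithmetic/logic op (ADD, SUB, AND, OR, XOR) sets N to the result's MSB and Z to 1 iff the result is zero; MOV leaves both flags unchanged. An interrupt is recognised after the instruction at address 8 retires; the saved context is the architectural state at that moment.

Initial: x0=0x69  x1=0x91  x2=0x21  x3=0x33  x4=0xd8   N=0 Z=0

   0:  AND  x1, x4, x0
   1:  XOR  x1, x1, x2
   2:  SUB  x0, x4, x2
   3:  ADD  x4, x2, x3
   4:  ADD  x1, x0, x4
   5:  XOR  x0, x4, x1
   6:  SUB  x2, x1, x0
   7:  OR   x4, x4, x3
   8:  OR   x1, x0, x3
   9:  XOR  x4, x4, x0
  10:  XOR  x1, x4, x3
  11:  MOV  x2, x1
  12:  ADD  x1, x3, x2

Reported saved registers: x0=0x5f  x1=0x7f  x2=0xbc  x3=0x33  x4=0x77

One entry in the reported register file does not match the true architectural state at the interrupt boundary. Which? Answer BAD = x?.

BAD = x2

after  0: x0=0x69 x1=0x48 x2=0x21 x3=0x33 x4=0xd8  N=0 Z=0
after  1: x0=0x69 x1=0x69 x2=0x21 x3=0x33 x4=0xd8  N=0 Z=0
after  2: x0=0xb7 x1=0x69 x2=0x21 x3=0x33 x4=0xd8  N=1 Z=0
after  3: x0=0xb7 x1=0x69 x2=0x21 x3=0x33 x4=0x54  N=0 Z=0
after  4: x0=0xb7 x1=0x0b x2=0x21 x3=0x33 x4=0x54  N=0 Z=0
after  5: x0=0x5f x1=0x0b x2=0x21 x3=0x33 x4=0x54  N=0 Z=0
after  6: x0=0x5f x1=0x0b x2=0xac x3=0x33 x4=0x54  N=1 Z=0
after  7: x0=0x5f x1=0x0b x2=0xac x3=0x33 x4=0x77  N=0 Z=0
after  8: x0=0x5f x1=0x7f x2=0xac x3=0x33 x4=0x77  N=0 Z=0
-- IRQ taken; context saved, return-PC = 9 --
mismatch: x2: reported 0xbc vs actual 0xac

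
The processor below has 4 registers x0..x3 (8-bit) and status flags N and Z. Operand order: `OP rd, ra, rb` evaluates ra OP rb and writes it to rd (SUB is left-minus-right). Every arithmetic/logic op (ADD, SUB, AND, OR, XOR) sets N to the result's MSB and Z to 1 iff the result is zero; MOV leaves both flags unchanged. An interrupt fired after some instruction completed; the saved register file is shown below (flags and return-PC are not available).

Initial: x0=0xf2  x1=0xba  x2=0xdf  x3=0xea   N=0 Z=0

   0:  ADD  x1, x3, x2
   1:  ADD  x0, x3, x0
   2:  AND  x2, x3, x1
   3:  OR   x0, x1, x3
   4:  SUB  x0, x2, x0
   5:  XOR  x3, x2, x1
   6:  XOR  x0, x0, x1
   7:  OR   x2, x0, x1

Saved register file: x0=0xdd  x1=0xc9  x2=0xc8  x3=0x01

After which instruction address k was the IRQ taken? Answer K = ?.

after  0: x0=0xf2 x1=0xc9 x2=0xdf x3=0xea  N=1 Z=0
after  1: x0=0xdc x1=0xc9 x2=0xdf x3=0xea  N=1 Z=0
after  2: x0=0xdc x1=0xc9 x2=0xc8 x3=0xea  N=1 Z=0
after  3: x0=0xeb x1=0xc9 x2=0xc8 x3=0xea  N=1 Z=0
after  4: x0=0xdd x1=0xc9 x2=0xc8 x3=0xea  N=1 Z=0
after  5: x0=0xdd x1=0xc9 x2=0xc8 x3=0x01  N=0 Z=0
-- IRQ taken; context saved, return-PC = 6 --

K = 5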